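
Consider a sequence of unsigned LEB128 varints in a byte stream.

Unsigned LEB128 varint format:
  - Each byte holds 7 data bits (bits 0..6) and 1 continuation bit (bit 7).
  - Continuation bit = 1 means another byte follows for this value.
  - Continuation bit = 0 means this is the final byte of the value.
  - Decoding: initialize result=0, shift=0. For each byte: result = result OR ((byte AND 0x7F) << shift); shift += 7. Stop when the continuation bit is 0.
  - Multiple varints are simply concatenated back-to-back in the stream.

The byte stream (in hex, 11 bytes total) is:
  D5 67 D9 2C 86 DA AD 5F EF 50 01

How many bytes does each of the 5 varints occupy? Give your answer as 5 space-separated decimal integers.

Answer: 2 2 4 2 1

Derivation:
  byte[0]=0xD5 cont=1 payload=0x55=85: acc |= 85<<0 -> acc=85 shift=7
  byte[1]=0x67 cont=0 payload=0x67=103: acc |= 103<<7 -> acc=13269 shift=14 [end]
Varint 1: bytes[0:2] = D5 67 -> value 13269 (2 byte(s))
  byte[2]=0xD9 cont=1 payload=0x59=89: acc |= 89<<0 -> acc=89 shift=7
  byte[3]=0x2C cont=0 payload=0x2C=44: acc |= 44<<7 -> acc=5721 shift=14 [end]
Varint 2: bytes[2:4] = D9 2C -> value 5721 (2 byte(s))
  byte[4]=0x86 cont=1 payload=0x06=6: acc |= 6<<0 -> acc=6 shift=7
  byte[5]=0xDA cont=1 payload=0x5A=90: acc |= 90<<7 -> acc=11526 shift=14
  byte[6]=0xAD cont=1 payload=0x2D=45: acc |= 45<<14 -> acc=748806 shift=21
  byte[7]=0x5F cont=0 payload=0x5F=95: acc |= 95<<21 -> acc=199978246 shift=28 [end]
Varint 3: bytes[4:8] = 86 DA AD 5F -> value 199978246 (4 byte(s))
  byte[8]=0xEF cont=1 payload=0x6F=111: acc |= 111<<0 -> acc=111 shift=7
  byte[9]=0x50 cont=0 payload=0x50=80: acc |= 80<<7 -> acc=10351 shift=14 [end]
Varint 4: bytes[8:10] = EF 50 -> value 10351 (2 byte(s))
  byte[10]=0x01 cont=0 payload=0x01=1: acc |= 1<<0 -> acc=1 shift=7 [end]
Varint 5: bytes[10:11] = 01 -> value 1 (1 byte(s))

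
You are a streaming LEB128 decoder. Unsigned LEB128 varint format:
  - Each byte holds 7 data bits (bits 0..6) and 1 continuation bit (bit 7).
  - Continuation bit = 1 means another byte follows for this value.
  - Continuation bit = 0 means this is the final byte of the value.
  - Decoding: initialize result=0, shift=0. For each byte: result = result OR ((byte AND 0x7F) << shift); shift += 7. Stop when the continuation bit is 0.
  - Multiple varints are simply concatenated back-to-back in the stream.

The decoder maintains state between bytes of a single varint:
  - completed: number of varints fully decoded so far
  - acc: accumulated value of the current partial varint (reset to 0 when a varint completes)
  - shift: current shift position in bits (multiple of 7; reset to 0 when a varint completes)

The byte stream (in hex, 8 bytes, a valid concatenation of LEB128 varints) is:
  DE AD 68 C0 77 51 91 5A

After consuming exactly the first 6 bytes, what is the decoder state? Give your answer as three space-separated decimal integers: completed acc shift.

Answer: 3 0 0

Derivation:
byte[0]=0xDE cont=1 payload=0x5E: acc |= 94<<0 -> completed=0 acc=94 shift=7
byte[1]=0xAD cont=1 payload=0x2D: acc |= 45<<7 -> completed=0 acc=5854 shift=14
byte[2]=0x68 cont=0 payload=0x68: varint #1 complete (value=1709790); reset -> completed=1 acc=0 shift=0
byte[3]=0xC0 cont=1 payload=0x40: acc |= 64<<0 -> completed=1 acc=64 shift=7
byte[4]=0x77 cont=0 payload=0x77: varint #2 complete (value=15296); reset -> completed=2 acc=0 shift=0
byte[5]=0x51 cont=0 payload=0x51: varint #3 complete (value=81); reset -> completed=3 acc=0 shift=0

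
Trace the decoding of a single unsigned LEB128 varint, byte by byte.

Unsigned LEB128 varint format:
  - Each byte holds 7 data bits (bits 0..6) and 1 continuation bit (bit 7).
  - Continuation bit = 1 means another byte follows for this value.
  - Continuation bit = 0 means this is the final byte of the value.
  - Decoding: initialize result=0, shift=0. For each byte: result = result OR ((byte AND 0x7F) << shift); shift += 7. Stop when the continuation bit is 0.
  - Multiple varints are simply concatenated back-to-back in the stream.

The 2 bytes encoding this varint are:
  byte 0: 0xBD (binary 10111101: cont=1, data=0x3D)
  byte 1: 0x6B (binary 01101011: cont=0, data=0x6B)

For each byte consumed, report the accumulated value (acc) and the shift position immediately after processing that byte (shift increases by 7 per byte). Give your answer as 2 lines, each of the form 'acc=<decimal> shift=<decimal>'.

Answer: acc=61 shift=7
acc=13757 shift=14

Derivation:
byte 0=0xBD: payload=0x3D=61, contrib = 61<<0 = 61; acc -> 61, shift -> 7
byte 1=0x6B: payload=0x6B=107, contrib = 107<<7 = 13696; acc -> 13757, shift -> 14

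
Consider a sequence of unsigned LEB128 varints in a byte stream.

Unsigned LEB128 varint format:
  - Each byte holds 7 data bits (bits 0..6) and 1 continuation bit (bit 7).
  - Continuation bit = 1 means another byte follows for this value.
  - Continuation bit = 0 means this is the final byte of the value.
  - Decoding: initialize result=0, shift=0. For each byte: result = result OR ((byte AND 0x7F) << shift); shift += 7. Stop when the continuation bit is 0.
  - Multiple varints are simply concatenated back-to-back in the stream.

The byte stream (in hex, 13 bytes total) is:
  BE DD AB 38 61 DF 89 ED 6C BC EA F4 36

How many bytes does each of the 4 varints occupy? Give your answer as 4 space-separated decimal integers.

  byte[0]=0xBE cont=1 payload=0x3E=62: acc |= 62<<0 -> acc=62 shift=7
  byte[1]=0xDD cont=1 payload=0x5D=93: acc |= 93<<7 -> acc=11966 shift=14
  byte[2]=0xAB cont=1 payload=0x2B=43: acc |= 43<<14 -> acc=716478 shift=21
  byte[3]=0x38 cont=0 payload=0x38=56: acc |= 56<<21 -> acc=118156990 shift=28 [end]
Varint 1: bytes[0:4] = BE DD AB 38 -> value 118156990 (4 byte(s))
  byte[4]=0x61 cont=0 payload=0x61=97: acc |= 97<<0 -> acc=97 shift=7 [end]
Varint 2: bytes[4:5] = 61 -> value 97 (1 byte(s))
  byte[5]=0xDF cont=1 payload=0x5F=95: acc |= 95<<0 -> acc=95 shift=7
  byte[6]=0x89 cont=1 payload=0x09=9: acc |= 9<<7 -> acc=1247 shift=14
  byte[7]=0xED cont=1 payload=0x6D=109: acc |= 109<<14 -> acc=1787103 shift=21
  byte[8]=0x6C cont=0 payload=0x6C=108: acc |= 108<<21 -> acc=228279519 shift=28 [end]
Varint 3: bytes[5:9] = DF 89 ED 6C -> value 228279519 (4 byte(s))
  byte[9]=0xBC cont=1 payload=0x3C=60: acc |= 60<<0 -> acc=60 shift=7
  byte[10]=0xEA cont=1 payload=0x6A=106: acc |= 106<<7 -> acc=13628 shift=14
  byte[11]=0xF4 cont=1 payload=0x74=116: acc |= 116<<14 -> acc=1914172 shift=21
  byte[12]=0x36 cont=0 payload=0x36=54: acc |= 54<<21 -> acc=115160380 shift=28 [end]
Varint 4: bytes[9:13] = BC EA F4 36 -> value 115160380 (4 byte(s))

Answer: 4 1 4 4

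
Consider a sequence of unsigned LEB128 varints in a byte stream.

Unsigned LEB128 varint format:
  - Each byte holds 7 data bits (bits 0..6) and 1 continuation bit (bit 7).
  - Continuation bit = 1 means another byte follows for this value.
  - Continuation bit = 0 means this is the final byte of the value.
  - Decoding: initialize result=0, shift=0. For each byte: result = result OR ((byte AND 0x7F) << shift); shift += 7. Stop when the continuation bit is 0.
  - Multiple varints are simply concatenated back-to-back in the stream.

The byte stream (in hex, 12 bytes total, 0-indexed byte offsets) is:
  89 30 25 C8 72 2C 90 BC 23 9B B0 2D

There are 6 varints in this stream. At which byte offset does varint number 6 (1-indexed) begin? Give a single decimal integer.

  byte[0]=0x89 cont=1 payload=0x09=9: acc |= 9<<0 -> acc=9 shift=7
  byte[1]=0x30 cont=0 payload=0x30=48: acc |= 48<<7 -> acc=6153 shift=14 [end]
Varint 1: bytes[0:2] = 89 30 -> value 6153 (2 byte(s))
  byte[2]=0x25 cont=0 payload=0x25=37: acc |= 37<<0 -> acc=37 shift=7 [end]
Varint 2: bytes[2:3] = 25 -> value 37 (1 byte(s))
  byte[3]=0xC8 cont=1 payload=0x48=72: acc |= 72<<0 -> acc=72 shift=7
  byte[4]=0x72 cont=0 payload=0x72=114: acc |= 114<<7 -> acc=14664 shift=14 [end]
Varint 3: bytes[3:5] = C8 72 -> value 14664 (2 byte(s))
  byte[5]=0x2C cont=0 payload=0x2C=44: acc |= 44<<0 -> acc=44 shift=7 [end]
Varint 4: bytes[5:6] = 2C -> value 44 (1 byte(s))
  byte[6]=0x90 cont=1 payload=0x10=16: acc |= 16<<0 -> acc=16 shift=7
  byte[7]=0xBC cont=1 payload=0x3C=60: acc |= 60<<7 -> acc=7696 shift=14
  byte[8]=0x23 cont=0 payload=0x23=35: acc |= 35<<14 -> acc=581136 shift=21 [end]
Varint 5: bytes[6:9] = 90 BC 23 -> value 581136 (3 byte(s))
  byte[9]=0x9B cont=1 payload=0x1B=27: acc |= 27<<0 -> acc=27 shift=7
  byte[10]=0xB0 cont=1 payload=0x30=48: acc |= 48<<7 -> acc=6171 shift=14
  byte[11]=0x2D cont=0 payload=0x2D=45: acc |= 45<<14 -> acc=743451 shift=21 [end]
Varint 6: bytes[9:12] = 9B B0 2D -> value 743451 (3 byte(s))

Answer: 9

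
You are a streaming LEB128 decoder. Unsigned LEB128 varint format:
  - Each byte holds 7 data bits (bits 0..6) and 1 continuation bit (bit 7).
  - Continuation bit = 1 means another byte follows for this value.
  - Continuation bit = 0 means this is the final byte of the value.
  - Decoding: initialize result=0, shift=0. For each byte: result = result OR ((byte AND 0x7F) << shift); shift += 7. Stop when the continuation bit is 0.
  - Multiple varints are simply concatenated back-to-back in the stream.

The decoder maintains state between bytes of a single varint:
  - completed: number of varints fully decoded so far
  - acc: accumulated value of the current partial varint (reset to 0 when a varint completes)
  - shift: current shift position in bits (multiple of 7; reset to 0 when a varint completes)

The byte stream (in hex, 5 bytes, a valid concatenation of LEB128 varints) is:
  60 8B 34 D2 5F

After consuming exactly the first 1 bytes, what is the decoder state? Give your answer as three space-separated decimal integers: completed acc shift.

byte[0]=0x60 cont=0 payload=0x60: varint #1 complete (value=96); reset -> completed=1 acc=0 shift=0

Answer: 1 0 0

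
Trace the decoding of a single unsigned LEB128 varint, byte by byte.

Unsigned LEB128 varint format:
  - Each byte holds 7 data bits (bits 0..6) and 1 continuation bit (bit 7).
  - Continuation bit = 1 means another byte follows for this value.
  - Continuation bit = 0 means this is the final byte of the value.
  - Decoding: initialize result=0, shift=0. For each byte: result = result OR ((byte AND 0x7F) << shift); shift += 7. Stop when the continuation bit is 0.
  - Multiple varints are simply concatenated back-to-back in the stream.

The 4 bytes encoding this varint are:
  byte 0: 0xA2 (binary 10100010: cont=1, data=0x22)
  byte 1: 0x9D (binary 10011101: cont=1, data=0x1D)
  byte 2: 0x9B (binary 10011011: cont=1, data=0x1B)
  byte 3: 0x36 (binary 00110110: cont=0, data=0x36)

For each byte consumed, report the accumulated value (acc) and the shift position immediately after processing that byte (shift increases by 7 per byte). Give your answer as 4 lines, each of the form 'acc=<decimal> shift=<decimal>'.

Answer: acc=34 shift=7
acc=3746 shift=14
acc=446114 shift=21
acc=113692322 shift=28

Derivation:
byte 0=0xA2: payload=0x22=34, contrib = 34<<0 = 34; acc -> 34, shift -> 7
byte 1=0x9D: payload=0x1D=29, contrib = 29<<7 = 3712; acc -> 3746, shift -> 14
byte 2=0x9B: payload=0x1B=27, contrib = 27<<14 = 442368; acc -> 446114, shift -> 21
byte 3=0x36: payload=0x36=54, contrib = 54<<21 = 113246208; acc -> 113692322, shift -> 28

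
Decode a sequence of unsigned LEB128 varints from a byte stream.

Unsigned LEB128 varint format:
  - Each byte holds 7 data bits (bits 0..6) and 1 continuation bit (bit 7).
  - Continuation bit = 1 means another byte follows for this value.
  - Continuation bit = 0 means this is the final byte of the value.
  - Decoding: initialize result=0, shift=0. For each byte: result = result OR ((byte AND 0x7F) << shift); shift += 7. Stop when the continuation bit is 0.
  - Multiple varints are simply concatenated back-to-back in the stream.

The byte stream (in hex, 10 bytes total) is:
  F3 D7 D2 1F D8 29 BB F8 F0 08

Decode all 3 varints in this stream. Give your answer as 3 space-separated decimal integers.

Answer: 66366451 5336 18627643

Derivation:
  byte[0]=0xF3 cont=1 payload=0x73=115: acc |= 115<<0 -> acc=115 shift=7
  byte[1]=0xD7 cont=1 payload=0x57=87: acc |= 87<<7 -> acc=11251 shift=14
  byte[2]=0xD2 cont=1 payload=0x52=82: acc |= 82<<14 -> acc=1354739 shift=21
  byte[3]=0x1F cont=0 payload=0x1F=31: acc |= 31<<21 -> acc=66366451 shift=28 [end]
Varint 1: bytes[0:4] = F3 D7 D2 1F -> value 66366451 (4 byte(s))
  byte[4]=0xD8 cont=1 payload=0x58=88: acc |= 88<<0 -> acc=88 shift=7
  byte[5]=0x29 cont=0 payload=0x29=41: acc |= 41<<7 -> acc=5336 shift=14 [end]
Varint 2: bytes[4:6] = D8 29 -> value 5336 (2 byte(s))
  byte[6]=0xBB cont=1 payload=0x3B=59: acc |= 59<<0 -> acc=59 shift=7
  byte[7]=0xF8 cont=1 payload=0x78=120: acc |= 120<<7 -> acc=15419 shift=14
  byte[8]=0xF0 cont=1 payload=0x70=112: acc |= 112<<14 -> acc=1850427 shift=21
  byte[9]=0x08 cont=0 payload=0x08=8: acc |= 8<<21 -> acc=18627643 shift=28 [end]
Varint 3: bytes[6:10] = BB F8 F0 08 -> value 18627643 (4 byte(s))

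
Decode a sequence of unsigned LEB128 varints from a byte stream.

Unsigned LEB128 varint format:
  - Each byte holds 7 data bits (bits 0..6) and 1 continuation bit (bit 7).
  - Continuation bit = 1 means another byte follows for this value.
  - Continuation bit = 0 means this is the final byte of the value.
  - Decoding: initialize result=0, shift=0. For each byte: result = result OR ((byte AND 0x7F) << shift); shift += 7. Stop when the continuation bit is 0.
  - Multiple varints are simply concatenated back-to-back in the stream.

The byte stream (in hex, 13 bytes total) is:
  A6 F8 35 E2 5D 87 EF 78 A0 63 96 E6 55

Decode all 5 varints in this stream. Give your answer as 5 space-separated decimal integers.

Answer: 883750 12002 1980295 12704 1405718

Derivation:
  byte[0]=0xA6 cont=1 payload=0x26=38: acc |= 38<<0 -> acc=38 shift=7
  byte[1]=0xF8 cont=1 payload=0x78=120: acc |= 120<<7 -> acc=15398 shift=14
  byte[2]=0x35 cont=0 payload=0x35=53: acc |= 53<<14 -> acc=883750 shift=21 [end]
Varint 1: bytes[0:3] = A6 F8 35 -> value 883750 (3 byte(s))
  byte[3]=0xE2 cont=1 payload=0x62=98: acc |= 98<<0 -> acc=98 shift=7
  byte[4]=0x5D cont=0 payload=0x5D=93: acc |= 93<<7 -> acc=12002 shift=14 [end]
Varint 2: bytes[3:5] = E2 5D -> value 12002 (2 byte(s))
  byte[5]=0x87 cont=1 payload=0x07=7: acc |= 7<<0 -> acc=7 shift=7
  byte[6]=0xEF cont=1 payload=0x6F=111: acc |= 111<<7 -> acc=14215 shift=14
  byte[7]=0x78 cont=0 payload=0x78=120: acc |= 120<<14 -> acc=1980295 shift=21 [end]
Varint 3: bytes[5:8] = 87 EF 78 -> value 1980295 (3 byte(s))
  byte[8]=0xA0 cont=1 payload=0x20=32: acc |= 32<<0 -> acc=32 shift=7
  byte[9]=0x63 cont=0 payload=0x63=99: acc |= 99<<7 -> acc=12704 shift=14 [end]
Varint 4: bytes[8:10] = A0 63 -> value 12704 (2 byte(s))
  byte[10]=0x96 cont=1 payload=0x16=22: acc |= 22<<0 -> acc=22 shift=7
  byte[11]=0xE6 cont=1 payload=0x66=102: acc |= 102<<7 -> acc=13078 shift=14
  byte[12]=0x55 cont=0 payload=0x55=85: acc |= 85<<14 -> acc=1405718 shift=21 [end]
Varint 5: bytes[10:13] = 96 E6 55 -> value 1405718 (3 byte(s))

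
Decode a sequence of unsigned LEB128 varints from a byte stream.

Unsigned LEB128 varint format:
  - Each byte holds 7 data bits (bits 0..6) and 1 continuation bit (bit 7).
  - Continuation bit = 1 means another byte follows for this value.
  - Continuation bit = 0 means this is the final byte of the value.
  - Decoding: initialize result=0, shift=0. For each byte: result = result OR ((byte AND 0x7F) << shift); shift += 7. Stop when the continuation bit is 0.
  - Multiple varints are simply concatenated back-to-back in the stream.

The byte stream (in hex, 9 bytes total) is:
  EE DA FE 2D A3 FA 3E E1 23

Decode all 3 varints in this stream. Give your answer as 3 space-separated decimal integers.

Answer: 96447854 1031459 4577

Derivation:
  byte[0]=0xEE cont=1 payload=0x6E=110: acc |= 110<<0 -> acc=110 shift=7
  byte[1]=0xDA cont=1 payload=0x5A=90: acc |= 90<<7 -> acc=11630 shift=14
  byte[2]=0xFE cont=1 payload=0x7E=126: acc |= 126<<14 -> acc=2076014 shift=21
  byte[3]=0x2D cont=0 payload=0x2D=45: acc |= 45<<21 -> acc=96447854 shift=28 [end]
Varint 1: bytes[0:4] = EE DA FE 2D -> value 96447854 (4 byte(s))
  byte[4]=0xA3 cont=1 payload=0x23=35: acc |= 35<<0 -> acc=35 shift=7
  byte[5]=0xFA cont=1 payload=0x7A=122: acc |= 122<<7 -> acc=15651 shift=14
  byte[6]=0x3E cont=0 payload=0x3E=62: acc |= 62<<14 -> acc=1031459 shift=21 [end]
Varint 2: bytes[4:7] = A3 FA 3E -> value 1031459 (3 byte(s))
  byte[7]=0xE1 cont=1 payload=0x61=97: acc |= 97<<0 -> acc=97 shift=7
  byte[8]=0x23 cont=0 payload=0x23=35: acc |= 35<<7 -> acc=4577 shift=14 [end]
Varint 3: bytes[7:9] = E1 23 -> value 4577 (2 byte(s))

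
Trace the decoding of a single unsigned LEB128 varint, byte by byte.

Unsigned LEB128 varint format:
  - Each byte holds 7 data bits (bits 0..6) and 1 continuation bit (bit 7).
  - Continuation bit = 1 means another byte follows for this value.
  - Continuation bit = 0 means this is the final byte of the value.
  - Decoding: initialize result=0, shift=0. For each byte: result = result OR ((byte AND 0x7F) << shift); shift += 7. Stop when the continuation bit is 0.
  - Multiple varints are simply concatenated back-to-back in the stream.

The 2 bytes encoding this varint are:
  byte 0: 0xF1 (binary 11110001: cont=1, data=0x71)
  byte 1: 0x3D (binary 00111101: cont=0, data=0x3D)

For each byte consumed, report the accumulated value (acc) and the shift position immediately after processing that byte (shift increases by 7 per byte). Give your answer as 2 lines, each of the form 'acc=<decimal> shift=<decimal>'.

Answer: acc=113 shift=7
acc=7921 shift=14

Derivation:
byte 0=0xF1: payload=0x71=113, contrib = 113<<0 = 113; acc -> 113, shift -> 7
byte 1=0x3D: payload=0x3D=61, contrib = 61<<7 = 7808; acc -> 7921, shift -> 14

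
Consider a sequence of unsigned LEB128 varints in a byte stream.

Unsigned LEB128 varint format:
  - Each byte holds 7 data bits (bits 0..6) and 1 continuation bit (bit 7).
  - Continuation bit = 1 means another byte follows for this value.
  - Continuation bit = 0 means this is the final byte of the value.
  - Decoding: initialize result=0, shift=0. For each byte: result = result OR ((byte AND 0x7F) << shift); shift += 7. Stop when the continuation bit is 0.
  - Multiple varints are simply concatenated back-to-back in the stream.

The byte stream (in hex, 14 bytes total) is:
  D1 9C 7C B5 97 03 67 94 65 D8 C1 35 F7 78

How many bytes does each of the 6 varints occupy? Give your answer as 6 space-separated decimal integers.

Answer: 3 3 1 2 3 2

Derivation:
  byte[0]=0xD1 cont=1 payload=0x51=81: acc |= 81<<0 -> acc=81 shift=7
  byte[1]=0x9C cont=1 payload=0x1C=28: acc |= 28<<7 -> acc=3665 shift=14
  byte[2]=0x7C cont=0 payload=0x7C=124: acc |= 124<<14 -> acc=2035281 shift=21 [end]
Varint 1: bytes[0:3] = D1 9C 7C -> value 2035281 (3 byte(s))
  byte[3]=0xB5 cont=1 payload=0x35=53: acc |= 53<<0 -> acc=53 shift=7
  byte[4]=0x97 cont=1 payload=0x17=23: acc |= 23<<7 -> acc=2997 shift=14
  byte[5]=0x03 cont=0 payload=0x03=3: acc |= 3<<14 -> acc=52149 shift=21 [end]
Varint 2: bytes[3:6] = B5 97 03 -> value 52149 (3 byte(s))
  byte[6]=0x67 cont=0 payload=0x67=103: acc |= 103<<0 -> acc=103 shift=7 [end]
Varint 3: bytes[6:7] = 67 -> value 103 (1 byte(s))
  byte[7]=0x94 cont=1 payload=0x14=20: acc |= 20<<0 -> acc=20 shift=7
  byte[8]=0x65 cont=0 payload=0x65=101: acc |= 101<<7 -> acc=12948 shift=14 [end]
Varint 4: bytes[7:9] = 94 65 -> value 12948 (2 byte(s))
  byte[9]=0xD8 cont=1 payload=0x58=88: acc |= 88<<0 -> acc=88 shift=7
  byte[10]=0xC1 cont=1 payload=0x41=65: acc |= 65<<7 -> acc=8408 shift=14
  byte[11]=0x35 cont=0 payload=0x35=53: acc |= 53<<14 -> acc=876760 shift=21 [end]
Varint 5: bytes[9:12] = D8 C1 35 -> value 876760 (3 byte(s))
  byte[12]=0xF7 cont=1 payload=0x77=119: acc |= 119<<0 -> acc=119 shift=7
  byte[13]=0x78 cont=0 payload=0x78=120: acc |= 120<<7 -> acc=15479 shift=14 [end]
Varint 6: bytes[12:14] = F7 78 -> value 15479 (2 byte(s))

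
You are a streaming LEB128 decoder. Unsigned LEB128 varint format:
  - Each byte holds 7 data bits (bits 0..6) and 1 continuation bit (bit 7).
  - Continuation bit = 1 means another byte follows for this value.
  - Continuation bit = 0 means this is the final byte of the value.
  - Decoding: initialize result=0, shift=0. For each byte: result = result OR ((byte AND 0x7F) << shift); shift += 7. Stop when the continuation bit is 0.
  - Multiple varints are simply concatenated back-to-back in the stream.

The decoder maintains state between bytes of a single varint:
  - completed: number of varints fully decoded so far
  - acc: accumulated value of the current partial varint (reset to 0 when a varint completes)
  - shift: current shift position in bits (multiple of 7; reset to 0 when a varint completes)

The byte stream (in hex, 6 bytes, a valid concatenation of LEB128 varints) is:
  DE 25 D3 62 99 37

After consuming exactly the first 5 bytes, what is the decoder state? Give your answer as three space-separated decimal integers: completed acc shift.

Answer: 2 25 7

Derivation:
byte[0]=0xDE cont=1 payload=0x5E: acc |= 94<<0 -> completed=0 acc=94 shift=7
byte[1]=0x25 cont=0 payload=0x25: varint #1 complete (value=4830); reset -> completed=1 acc=0 shift=0
byte[2]=0xD3 cont=1 payload=0x53: acc |= 83<<0 -> completed=1 acc=83 shift=7
byte[3]=0x62 cont=0 payload=0x62: varint #2 complete (value=12627); reset -> completed=2 acc=0 shift=0
byte[4]=0x99 cont=1 payload=0x19: acc |= 25<<0 -> completed=2 acc=25 shift=7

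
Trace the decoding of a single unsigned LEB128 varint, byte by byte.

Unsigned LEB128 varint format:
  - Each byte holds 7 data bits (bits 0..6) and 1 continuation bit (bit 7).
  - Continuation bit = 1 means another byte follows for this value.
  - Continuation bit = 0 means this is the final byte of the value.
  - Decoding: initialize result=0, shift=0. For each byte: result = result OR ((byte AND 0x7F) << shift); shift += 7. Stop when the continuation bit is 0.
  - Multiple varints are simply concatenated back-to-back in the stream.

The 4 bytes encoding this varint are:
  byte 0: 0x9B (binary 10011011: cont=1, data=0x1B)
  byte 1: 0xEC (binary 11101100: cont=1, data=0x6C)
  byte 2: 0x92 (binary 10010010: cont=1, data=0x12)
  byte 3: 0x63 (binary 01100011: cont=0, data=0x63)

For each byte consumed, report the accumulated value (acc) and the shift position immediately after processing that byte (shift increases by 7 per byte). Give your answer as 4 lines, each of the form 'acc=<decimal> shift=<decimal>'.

Answer: acc=27 shift=7
acc=13851 shift=14
acc=308763 shift=21
acc=207926811 shift=28

Derivation:
byte 0=0x9B: payload=0x1B=27, contrib = 27<<0 = 27; acc -> 27, shift -> 7
byte 1=0xEC: payload=0x6C=108, contrib = 108<<7 = 13824; acc -> 13851, shift -> 14
byte 2=0x92: payload=0x12=18, contrib = 18<<14 = 294912; acc -> 308763, shift -> 21
byte 3=0x63: payload=0x63=99, contrib = 99<<21 = 207618048; acc -> 207926811, shift -> 28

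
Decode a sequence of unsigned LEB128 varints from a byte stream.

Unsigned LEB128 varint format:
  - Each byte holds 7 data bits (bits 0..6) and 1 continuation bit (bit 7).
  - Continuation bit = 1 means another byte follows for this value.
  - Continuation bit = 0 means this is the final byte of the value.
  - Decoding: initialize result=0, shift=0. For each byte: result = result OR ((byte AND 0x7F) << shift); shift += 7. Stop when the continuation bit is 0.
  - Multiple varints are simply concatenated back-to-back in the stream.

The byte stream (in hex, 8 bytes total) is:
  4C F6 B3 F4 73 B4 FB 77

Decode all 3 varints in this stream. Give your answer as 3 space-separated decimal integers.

  byte[0]=0x4C cont=0 payload=0x4C=76: acc |= 76<<0 -> acc=76 shift=7 [end]
Varint 1: bytes[0:1] = 4C -> value 76 (1 byte(s))
  byte[1]=0xF6 cont=1 payload=0x76=118: acc |= 118<<0 -> acc=118 shift=7
  byte[2]=0xB3 cont=1 payload=0x33=51: acc |= 51<<7 -> acc=6646 shift=14
  byte[3]=0xF4 cont=1 payload=0x74=116: acc |= 116<<14 -> acc=1907190 shift=21
  byte[4]=0x73 cont=0 payload=0x73=115: acc |= 115<<21 -> acc=243079670 shift=28 [end]
Varint 2: bytes[1:5] = F6 B3 F4 73 -> value 243079670 (4 byte(s))
  byte[5]=0xB4 cont=1 payload=0x34=52: acc |= 52<<0 -> acc=52 shift=7
  byte[6]=0xFB cont=1 payload=0x7B=123: acc |= 123<<7 -> acc=15796 shift=14
  byte[7]=0x77 cont=0 payload=0x77=119: acc |= 119<<14 -> acc=1965492 shift=21 [end]
Varint 3: bytes[5:8] = B4 FB 77 -> value 1965492 (3 byte(s))

Answer: 76 243079670 1965492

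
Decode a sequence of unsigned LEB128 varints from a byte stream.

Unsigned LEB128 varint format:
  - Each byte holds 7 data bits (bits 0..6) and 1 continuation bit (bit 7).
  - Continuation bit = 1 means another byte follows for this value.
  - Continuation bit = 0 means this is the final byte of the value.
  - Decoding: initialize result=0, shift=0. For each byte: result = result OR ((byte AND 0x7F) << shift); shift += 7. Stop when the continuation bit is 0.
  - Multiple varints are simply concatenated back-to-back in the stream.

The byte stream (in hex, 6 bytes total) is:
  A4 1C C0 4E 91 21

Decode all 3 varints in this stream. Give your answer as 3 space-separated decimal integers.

Answer: 3620 10048 4241

Derivation:
  byte[0]=0xA4 cont=1 payload=0x24=36: acc |= 36<<0 -> acc=36 shift=7
  byte[1]=0x1C cont=0 payload=0x1C=28: acc |= 28<<7 -> acc=3620 shift=14 [end]
Varint 1: bytes[0:2] = A4 1C -> value 3620 (2 byte(s))
  byte[2]=0xC0 cont=1 payload=0x40=64: acc |= 64<<0 -> acc=64 shift=7
  byte[3]=0x4E cont=0 payload=0x4E=78: acc |= 78<<7 -> acc=10048 shift=14 [end]
Varint 2: bytes[2:4] = C0 4E -> value 10048 (2 byte(s))
  byte[4]=0x91 cont=1 payload=0x11=17: acc |= 17<<0 -> acc=17 shift=7
  byte[5]=0x21 cont=0 payload=0x21=33: acc |= 33<<7 -> acc=4241 shift=14 [end]
Varint 3: bytes[4:6] = 91 21 -> value 4241 (2 byte(s))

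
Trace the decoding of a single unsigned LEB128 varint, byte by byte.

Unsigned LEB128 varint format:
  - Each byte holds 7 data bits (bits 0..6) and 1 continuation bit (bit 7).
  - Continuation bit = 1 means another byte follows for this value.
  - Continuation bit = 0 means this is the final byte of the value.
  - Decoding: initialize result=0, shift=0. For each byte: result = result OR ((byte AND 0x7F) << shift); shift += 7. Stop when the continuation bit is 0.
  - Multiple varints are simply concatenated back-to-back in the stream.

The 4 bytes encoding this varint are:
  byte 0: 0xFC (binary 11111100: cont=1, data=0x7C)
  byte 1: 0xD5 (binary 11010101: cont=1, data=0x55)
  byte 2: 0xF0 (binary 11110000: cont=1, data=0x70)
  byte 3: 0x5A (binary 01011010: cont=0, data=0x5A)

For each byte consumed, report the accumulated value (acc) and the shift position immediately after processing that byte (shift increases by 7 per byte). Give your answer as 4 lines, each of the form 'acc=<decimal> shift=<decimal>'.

Answer: acc=124 shift=7
acc=11004 shift=14
acc=1846012 shift=21
acc=190589692 shift=28

Derivation:
byte 0=0xFC: payload=0x7C=124, contrib = 124<<0 = 124; acc -> 124, shift -> 7
byte 1=0xD5: payload=0x55=85, contrib = 85<<7 = 10880; acc -> 11004, shift -> 14
byte 2=0xF0: payload=0x70=112, contrib = 112<<14 = 1835008; acc -> 1846012, shift -> 21
byte 3=0x5A: payload=0x5A=90, contrib = 90<<21 = 188743680; acc -> 190589692, shift -> 28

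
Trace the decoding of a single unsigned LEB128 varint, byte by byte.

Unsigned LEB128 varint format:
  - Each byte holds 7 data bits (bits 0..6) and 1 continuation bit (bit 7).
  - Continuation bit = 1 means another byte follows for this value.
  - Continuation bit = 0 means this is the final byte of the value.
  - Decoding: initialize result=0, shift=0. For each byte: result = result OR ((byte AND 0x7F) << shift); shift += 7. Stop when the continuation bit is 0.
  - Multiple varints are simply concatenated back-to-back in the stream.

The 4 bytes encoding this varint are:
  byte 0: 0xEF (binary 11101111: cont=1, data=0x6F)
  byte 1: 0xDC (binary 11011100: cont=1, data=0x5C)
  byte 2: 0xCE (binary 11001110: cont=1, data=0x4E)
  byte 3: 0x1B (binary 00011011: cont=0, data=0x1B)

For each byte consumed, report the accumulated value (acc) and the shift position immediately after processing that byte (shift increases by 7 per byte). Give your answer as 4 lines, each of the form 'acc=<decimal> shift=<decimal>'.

byte 0=0xEF: payload=0x6F=111, contrib = 111<<0 = 111; acc -> 111, shift -> 7
byte 1=0xDC: payload=0x5C=92, contrib = 92<<7 = 11776; acc -> 11887, shift -> 14
byte 2=0xCE: payload=0x4E=78, contrib = 78<<14 = 1277952; acc -> 1289839, shift -> 21
byte 3=0x1B: payload=0x1B=27, contrib = 27<<21 = 56623104; acc -> 57912943, shift -> 28

Answer: acc=111 shift=7
acc=11887 shift=14
acc=1289839 shift=21
acc=57912943 shift=28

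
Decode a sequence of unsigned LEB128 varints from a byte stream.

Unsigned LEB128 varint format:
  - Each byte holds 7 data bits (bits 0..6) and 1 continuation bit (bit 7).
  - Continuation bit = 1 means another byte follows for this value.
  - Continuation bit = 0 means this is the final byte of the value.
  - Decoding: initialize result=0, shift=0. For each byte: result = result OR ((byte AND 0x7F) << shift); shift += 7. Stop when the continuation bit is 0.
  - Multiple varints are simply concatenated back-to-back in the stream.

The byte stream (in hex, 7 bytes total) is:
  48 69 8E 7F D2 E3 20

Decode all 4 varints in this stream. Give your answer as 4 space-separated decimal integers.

Answer: 72 105 16270 537042

Derivation:
  byte[0]=0x48 cont=0 payload=0x48=72: acc |= 72<<0 -> acc=72 shift=7 [end]
Varint 1: bytes[0:1] = 48 -> value 72 (1 byte(s))
  byte[1]=0x69 cont=0 payload=0x69=105: acc |= 105<<0 -> acc=105 shift=7 [end]
Varint 2: bytes[1:2] = 69 -> value 105 (1 byte(s))
  byte[2]=0x8E cont=1 payload=0x0E=14: acc |= 14<<0 -> acc=14 shift=7
  byte[3]=0x7F cont=0 payload=0x7F=127: acc |= 127<<7 -> acc=16270 shift=14 [end]
Varint 3: bytes[2:4] = 8E 7F -> value 16270 (2 byte(s))
  byte[4]=0xD2 cont=1 payload=0x52=82: acc |= 82<<0 -> acc=82 shift=7
  byte[5]=0xE3 cont=1 payload=0x63=99: acc |= 99<<7 -> acc=12754 shift=14
  byte[6]=0x20 cont=0 payload=0x20=32: acc |= 32<<14 -> acc=537042 shift=21 [end]
Varint 4: bytes[4:7] = D2 E3 20 -> value 537042 (3 byte(s))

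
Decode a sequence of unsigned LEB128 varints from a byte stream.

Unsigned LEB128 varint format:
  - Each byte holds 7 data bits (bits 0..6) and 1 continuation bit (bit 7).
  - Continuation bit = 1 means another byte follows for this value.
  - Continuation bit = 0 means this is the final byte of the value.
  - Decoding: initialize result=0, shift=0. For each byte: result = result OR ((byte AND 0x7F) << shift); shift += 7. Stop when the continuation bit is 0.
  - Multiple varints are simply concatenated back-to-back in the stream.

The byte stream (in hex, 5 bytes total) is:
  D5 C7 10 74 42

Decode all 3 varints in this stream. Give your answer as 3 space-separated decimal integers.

Answer: 271317 116 66

Derivation:
  byte[0]=0xD5 cont=1 payload=0x55=85: acc |= 85<<0 -> acc=85 shift=7
  byte[1]=0xC7 cont=1 payload=0x47=71: acc |= 71<<7 -> acc=9173 shift=14
  byte[2]=0x10 cont=0 payload=0x10=16: acc |= 16<<14 -> acc=271317 shift=21 [end]
Varint 1: bytes[0:3] = D5 C7 10 -> value 271317 (3 byte(s))
  byte[3]=0x74 cont=0 payload=0x74=116: acc |= 116<<0 -> acc=116 shift=7 [end]
Varint 2: bytes[3:4] = 74 -> value 116 (1 byte(s))
  byte[4]=0x42 cont=0 payload=0x42=66: acc |= 66<<0 -> acc=66 shift=7 [end]
Varint 3: bytes[4:5] = 42 -> value 66 (1 byte(s))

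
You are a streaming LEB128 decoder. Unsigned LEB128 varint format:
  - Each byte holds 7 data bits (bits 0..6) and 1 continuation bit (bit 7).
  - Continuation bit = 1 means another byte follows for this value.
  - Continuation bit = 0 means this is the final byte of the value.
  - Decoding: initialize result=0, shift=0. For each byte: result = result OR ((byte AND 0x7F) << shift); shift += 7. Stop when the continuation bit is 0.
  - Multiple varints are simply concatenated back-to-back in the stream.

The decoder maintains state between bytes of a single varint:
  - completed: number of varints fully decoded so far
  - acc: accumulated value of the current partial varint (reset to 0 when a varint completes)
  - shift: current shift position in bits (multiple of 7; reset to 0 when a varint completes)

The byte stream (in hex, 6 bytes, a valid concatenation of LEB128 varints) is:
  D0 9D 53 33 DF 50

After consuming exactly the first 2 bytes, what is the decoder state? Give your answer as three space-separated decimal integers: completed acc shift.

Answer: 0 3792 14

Derivation:
byte[0]=0xD0 cont=1 payload=0x50: acc |= 80<<0 -> completed=0 acc=80 shift=7
byte[1]=0x9D cont=1 payload=0x1D: acc |= 29<<7 -> completed=0 acc=3792 shift=14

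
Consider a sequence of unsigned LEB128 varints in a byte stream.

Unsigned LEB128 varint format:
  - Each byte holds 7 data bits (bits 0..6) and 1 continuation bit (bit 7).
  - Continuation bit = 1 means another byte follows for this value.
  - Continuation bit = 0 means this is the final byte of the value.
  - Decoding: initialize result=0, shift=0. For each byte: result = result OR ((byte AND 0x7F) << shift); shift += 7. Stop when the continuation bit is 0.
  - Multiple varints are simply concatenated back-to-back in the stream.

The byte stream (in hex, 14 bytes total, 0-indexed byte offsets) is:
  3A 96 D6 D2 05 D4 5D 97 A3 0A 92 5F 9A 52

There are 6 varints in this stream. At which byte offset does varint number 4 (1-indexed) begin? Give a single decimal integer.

  byte[0]=0x3A cont=0 payload=0x3A=58: acc |= 58<<0 -> acc=58 shift=7 [end]
Varint 1: bytes[0:1] = 3A -> value 58 (1 byte(s))
  byte[1]=0x96 cont=1 payload=0x16=22: acc |= 22<<0 -> acc=22 shift=7
  byte[2]=0xD6 cont=1 payload=0x56=86: acc |= 86<<7 -> acc=11030 shift=14
  byte[3]=0xD2 cont=1 payload=0x52=82: acc |= 82<<14 -> acc=1354518 shift=21
  byte[4]=0x05 cont=0 payload=0x05=5: acc |= 5<<21 -> acc=11840278 shift=28 [end]
Varint 2: bytes[1:5] = 96 D6 D2 05 -> value 11840278 (4 byte(s))
  byte[5]=0xD4 cont=1 payload=0x54=84: acc |= 84<<0 -> acc=84 shift=7
  byte[6]=0x5D cont=0 payload=0x5D=93: acc |= 93<<7 -> acc=11988 shift=14 [end]
Varint 3: bytes[5:7] = D4 5D -> value 11988 (2 byte(s))
  byte[7]=0x97 cont=1 payload=0x17=23: acc |= 23<<0 -> acc=23 shift=7
  byte[8]=0xA3 cont=1 payload=0x23=35: acc |= 35<<7 -> acc=4503 shift=14
  byte[9]=0x0A cont=0 payload=0x0A=10: acc |= 10<<14 -> acc=168343 shift=21 [end]
Varint 4: bytes[7:10] = 97 A3 0A -> value 168343 (3 byte(s))
  byte[10]=0x92 cont=1 payload=0x12=18: acc |= 18<<0 -> acc=18 shift=7
  byte[11]=0x5F cont=0 payload=0x5F=95: acc |= 95<<7 -> acc=12178 shift=14 [end]
Varint 5: bytes[10:12] = 92 5F -> value 12178 (2 byte(s))
  byte[12]=0x9A cont=1 payload=0x1A=26: acc |= 26<<0 -> acc=26 shift=7
  byte[13]=0x52 cont=0 payload=0x52=82: acc |= 82<<7 -> acc=10522 shift=14 [end]
Varint 6: bytes[12:14] = 9A 52 -> value 10522 (2 byte(s))

Answer: 7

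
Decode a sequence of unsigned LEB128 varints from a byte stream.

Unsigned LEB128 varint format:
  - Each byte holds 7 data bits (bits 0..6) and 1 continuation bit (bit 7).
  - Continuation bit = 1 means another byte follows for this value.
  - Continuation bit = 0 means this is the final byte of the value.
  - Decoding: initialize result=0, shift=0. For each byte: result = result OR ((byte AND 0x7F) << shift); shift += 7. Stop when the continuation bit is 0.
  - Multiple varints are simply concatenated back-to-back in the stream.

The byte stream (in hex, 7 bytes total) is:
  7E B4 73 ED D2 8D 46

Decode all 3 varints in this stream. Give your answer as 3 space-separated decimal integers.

  byte[0]=0x7E cont=0 payload=0x7E=126: acc |= 126<<0 -> acc=126 shift=7 [end]
Varint 1: bytes[0:1] = 7E -> value 126 (1 byte(s))
  byte[1]=0xB4 cont=1 payload=0x34=52: acc |= 52<<0 -> acc=52 shift=7
  byte[2]=0x73 cont=0 payload=0x73=115: acc |= 115<<7 -> acc=14772 shift=14 [end]
Varint 2: bytes[1:3] = B4 73 -> value 14772 (2 byte(s))
  byte[3]=0xED cont=1 payload=0x6D=109: acc |= 109<<0 -> acc=109 shift=7
  byte[4]=0xD2 cont=1 payload=0x52=82: acc |= 82<<7 -> acc=10605 shift=14
  byte[5]=0x8D cont=1 payload=0x0D=13: acc |= 13<<14 -> acc=223597 shift=21
  byte[6]=0x46 cont=0 payload=0x46=70: acc |= 70<<21 -> acc=147024237 shift=28 [end]
Varint 3: bytes[3:7] = ED D2 8D 46 -> value 147024237 (4 byte(s))

Answer: 126 14772 147024237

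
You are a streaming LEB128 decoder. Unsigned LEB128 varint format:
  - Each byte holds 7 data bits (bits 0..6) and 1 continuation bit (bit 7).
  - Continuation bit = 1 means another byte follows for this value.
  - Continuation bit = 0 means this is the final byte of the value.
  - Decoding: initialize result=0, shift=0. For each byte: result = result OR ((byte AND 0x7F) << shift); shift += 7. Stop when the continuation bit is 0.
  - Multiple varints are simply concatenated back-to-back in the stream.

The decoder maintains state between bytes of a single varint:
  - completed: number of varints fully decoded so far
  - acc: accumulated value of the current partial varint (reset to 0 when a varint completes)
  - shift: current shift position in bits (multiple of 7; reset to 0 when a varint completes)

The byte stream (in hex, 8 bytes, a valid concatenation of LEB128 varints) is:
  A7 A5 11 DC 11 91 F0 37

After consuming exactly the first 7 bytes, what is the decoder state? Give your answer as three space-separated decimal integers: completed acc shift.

Answer: 2 14353 14

Derivation:
byte[0]=0xA7 cont=1 payload=0x27: acc |= 39<<0 -> completed=0 acc=39 shift=7
byte[1]=0xA5 cont=1 payload=0x25: acc |= 37<<7 -> completed=0 acc=4775 shift=14
byte[2]=0x11 cont=0 payload=0x11: varint #1 complete (value=283303); reset -> completed=1 acc=0 shift=0
byte[3]=0xDC cont=1 payload=0x5C: acc |= 92<<0 -> completed=1 acc=92 shift=7
byte[4]=0x11 cont=0 payload=0x11: varint #2 complete (value=2268); reset -> completed=2 acc=0 shift=0
byte[5]=0x91 cont=1 payload=0x11: acc |= 17<<0 -> completed=2 acc=17 shift=7
byte[6]=0xF0 cont=1 payload=0x70: acc |= 112<<7 -> completed=2 acc=14353 shift=14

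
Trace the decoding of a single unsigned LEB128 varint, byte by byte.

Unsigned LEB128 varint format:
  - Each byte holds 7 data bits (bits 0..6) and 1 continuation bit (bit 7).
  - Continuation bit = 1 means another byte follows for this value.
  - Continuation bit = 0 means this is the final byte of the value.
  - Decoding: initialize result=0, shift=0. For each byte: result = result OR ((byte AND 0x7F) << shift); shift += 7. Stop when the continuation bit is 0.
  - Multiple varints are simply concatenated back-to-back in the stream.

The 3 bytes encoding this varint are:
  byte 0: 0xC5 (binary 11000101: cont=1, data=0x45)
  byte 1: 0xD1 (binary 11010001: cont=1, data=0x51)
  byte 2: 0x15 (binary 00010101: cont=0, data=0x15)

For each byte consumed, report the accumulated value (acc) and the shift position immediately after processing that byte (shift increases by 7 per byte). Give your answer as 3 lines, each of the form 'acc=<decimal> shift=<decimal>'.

Answer: acc=69 shift=7
acc=10437 shift=14
acc=354501 shift=21

Derivation:
byte 0=0xC5: payload=0x45=69, contrib = 69<<0 = 69; acc -> 69, shift -> 7
byte 1=0xD1: payload=0x51=81, contrib = 81<<7 = 10368; acc -> 10437, shift -> 14
byte 2=0x15: payload=0x15=21, contrib = 21<<14 = 344064; acc -> 354501, shift -> 21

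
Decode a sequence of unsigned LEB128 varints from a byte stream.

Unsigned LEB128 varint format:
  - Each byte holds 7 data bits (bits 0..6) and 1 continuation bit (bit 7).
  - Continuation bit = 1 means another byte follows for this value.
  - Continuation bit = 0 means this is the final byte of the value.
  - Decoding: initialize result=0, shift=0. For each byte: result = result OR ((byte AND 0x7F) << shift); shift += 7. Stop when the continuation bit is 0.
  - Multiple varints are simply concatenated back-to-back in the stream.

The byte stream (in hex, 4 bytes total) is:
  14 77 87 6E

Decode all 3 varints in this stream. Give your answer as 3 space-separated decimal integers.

Answer: 20 119 14087

Derivation:
  byte[0]=0x14 cont=0 payload=0x14=20: acc |= 20<<0 -> acc=20 shift=7 [end]
Varint 1: bytes[0:1] = 14 -> value 20 (1 byte(s))
  byte[1]=0x77 cont=0 payload=0x77=119: acc |= 119<<0 -> acc=119 shift=7 [end]
Varint 2: bytes[1:2] = 77 -> value 119 (1 byte(s))
  byte[2]=0x87 cont=1 payload=0x07=7: acc |= 7<<0 -> acc=7 shift=7
  byte[3]=0x6E cont=0 payload=0x6E=110: acc |= 110<<7 -> acc=14087 shift=14 [end]
Varint 3: bytes[2:4] = 87 6E -> value 14087 (2 byte(s))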